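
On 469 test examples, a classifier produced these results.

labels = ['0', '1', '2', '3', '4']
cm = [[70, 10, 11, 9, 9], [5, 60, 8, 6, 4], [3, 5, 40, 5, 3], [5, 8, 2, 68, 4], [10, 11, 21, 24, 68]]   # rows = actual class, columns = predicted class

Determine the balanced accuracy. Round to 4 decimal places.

Balanced accuracy = mean of per-class recall.
  0: recall = 70/109 = 0.64220
  1: recall = 60/83 = 0.72289
  2: recall = 40/56 = 0.71429
  3: recall = 68/87 = 0.78161
  4: recall = 68/134 = 0.50746
Mean = (0.64220 + 0.72289 + 0.71429 + 0.78161 + 0.50746) / 5 = 0.6737

0.6737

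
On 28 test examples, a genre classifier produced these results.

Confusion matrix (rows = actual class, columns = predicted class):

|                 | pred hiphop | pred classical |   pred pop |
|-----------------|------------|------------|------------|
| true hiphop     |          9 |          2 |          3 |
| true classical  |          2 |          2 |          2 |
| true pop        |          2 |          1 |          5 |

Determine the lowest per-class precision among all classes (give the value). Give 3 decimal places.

0.400

Per-class precision (TP/(TP+FP)):
  hiphop: TP=9, FP=2+2=4 → 9/13 = 0.6923
  classical: TP=2, FP=2+1=3 → 2/5 = 0.4000
  pop: TP=5, FP=3+2=5 → 5/10 = 0.5000
Lowest is class 'classical' with precision = 0.400.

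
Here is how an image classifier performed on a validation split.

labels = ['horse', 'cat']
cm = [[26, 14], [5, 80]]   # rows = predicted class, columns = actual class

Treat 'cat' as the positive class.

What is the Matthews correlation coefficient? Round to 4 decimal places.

MCC = (TP·TN − FP·FN) / √((TP+FP)(TP+FN)(TN+FP)(TN+FN))
Numerator = 80·26 − 5·14 = 2010
Denominator = √(85·94·31·40) = √9907600 = 3147.6340
MCC = 2010 / 3147.6340 = 0.6386

0.6386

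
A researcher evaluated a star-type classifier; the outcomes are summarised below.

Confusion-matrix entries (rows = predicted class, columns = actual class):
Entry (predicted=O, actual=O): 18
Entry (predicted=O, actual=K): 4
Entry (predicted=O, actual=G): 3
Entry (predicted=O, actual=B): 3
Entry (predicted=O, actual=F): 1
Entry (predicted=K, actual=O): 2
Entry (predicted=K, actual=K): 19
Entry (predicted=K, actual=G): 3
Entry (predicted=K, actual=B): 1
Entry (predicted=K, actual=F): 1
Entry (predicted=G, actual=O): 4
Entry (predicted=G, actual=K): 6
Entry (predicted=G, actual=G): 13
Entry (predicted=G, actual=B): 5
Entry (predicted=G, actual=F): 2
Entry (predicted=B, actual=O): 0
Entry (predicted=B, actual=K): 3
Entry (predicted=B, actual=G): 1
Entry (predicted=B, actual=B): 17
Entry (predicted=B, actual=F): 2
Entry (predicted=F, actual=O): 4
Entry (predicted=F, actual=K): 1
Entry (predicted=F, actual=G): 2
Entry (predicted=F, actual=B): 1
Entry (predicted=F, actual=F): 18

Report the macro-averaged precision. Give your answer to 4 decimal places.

0.6432

Per-class precision (TP/(TP+FP)):
  O: TP=18, FP=4+3+3+1=11 → 18/29 = 0.62069
  K: TP=19, FP=2+3+1+1=7 → 19/26 = 0.73077
  G: TP=13, FP=4+6+5+2=17 → 13/30 = 0.43333
  B: TP=17, FP=0+3+1+2=6 → 17/23 = 0.73913
  F: TP=18, FP=4+1+2+1=8 → 18/26 = 0.69231
Macro-precision = mean = (0.62069 + 0.73077 + 0.43333 + 0.73913 + 0.69231) / 5 = 0.6432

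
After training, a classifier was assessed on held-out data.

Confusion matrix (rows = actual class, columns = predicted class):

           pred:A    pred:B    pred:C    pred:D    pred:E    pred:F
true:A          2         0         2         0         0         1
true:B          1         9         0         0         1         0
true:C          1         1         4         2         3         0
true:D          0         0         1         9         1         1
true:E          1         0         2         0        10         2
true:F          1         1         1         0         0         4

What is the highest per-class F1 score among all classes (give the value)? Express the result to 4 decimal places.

Per-class F1 score (2·TP/(2·TP+FP+FN)):
  A: TP=2, FP=1+1+0+1+1=4, FN=0+2+0+0+1=3 → 4/11 = 0.36364
  B: TP=9, FP=0+1+0+0+1=2, FN=1+0+0+1+0=2 → 18/22 = 0.81818
  C: TP=4, FP=2+0+1+2+1=6, FN=1+1+2+3+0=7 → 8/21 = 0.38095
  D: TP=9, FP=0+0+2+0+0=2, FN=0+0+1+1+1=3 → 18/23 = 0.78261
  E: TP=10, FP=0+1+3+1+0=5, FN=1+0+2+0+2=5 → 20/30 = 0.66667
  F: TP=4, FP=1+0+0+1+2=4, FN=1+1+1+0+0=3 → 8/15 = 0.53333
Highest is class 'B' with F1 score = 0.8182.

0.8182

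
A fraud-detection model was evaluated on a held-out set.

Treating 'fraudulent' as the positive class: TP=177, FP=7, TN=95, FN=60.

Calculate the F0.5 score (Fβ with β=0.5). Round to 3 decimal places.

Fβ = (1+β²)·TP / ((1+β²)·TP + β²·FN + FP), with β²=1/4
= 1.25·177 / (1.25·177 + 0.25·60 + 7) = 0.910

0.910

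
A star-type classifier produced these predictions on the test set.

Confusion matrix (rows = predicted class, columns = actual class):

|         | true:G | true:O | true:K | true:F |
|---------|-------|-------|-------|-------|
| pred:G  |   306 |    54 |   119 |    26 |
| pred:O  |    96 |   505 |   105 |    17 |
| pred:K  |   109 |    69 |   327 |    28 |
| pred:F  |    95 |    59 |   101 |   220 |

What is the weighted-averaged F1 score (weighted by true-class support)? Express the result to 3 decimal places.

Per-class F1 score (2·TP/(2·TP+FP+FN)):
  G: TP=306, FP=54+119+26=199, FN=96+109+95=300 → 612/1111 = 0.5509
  O: TP=505, FP=96+105+17=218, FN=54+69+59=182 → 1010/1410 = 0.7163
  K: TP=327, FP=109+69+28=206, FN=119+105+101=325 → 654/1185 = 0.5519
  F: TP=220, FP=95+59+101=255, FN=26+17+28=71 → 440/766 = 0.5744
Weighted-F1 score = Σ (supportᵢ/N)·F1 scoreᵢ with N=2236: (606/2236)·0.5509 + (687/2236)·0.7163 + (652/2236)·0.5519 + (291/2236)·0.5744 = 0.605

0.605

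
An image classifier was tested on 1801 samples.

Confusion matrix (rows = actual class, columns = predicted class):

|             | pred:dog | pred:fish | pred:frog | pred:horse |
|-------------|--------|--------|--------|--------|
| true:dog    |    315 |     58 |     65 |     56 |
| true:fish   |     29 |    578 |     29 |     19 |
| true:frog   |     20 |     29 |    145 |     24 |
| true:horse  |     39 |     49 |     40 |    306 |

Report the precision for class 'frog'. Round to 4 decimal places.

0.5197

precision = TP/(TP+FP).
frog: TP=145, FP=65+29+40=134 → 145/279 = 0.51971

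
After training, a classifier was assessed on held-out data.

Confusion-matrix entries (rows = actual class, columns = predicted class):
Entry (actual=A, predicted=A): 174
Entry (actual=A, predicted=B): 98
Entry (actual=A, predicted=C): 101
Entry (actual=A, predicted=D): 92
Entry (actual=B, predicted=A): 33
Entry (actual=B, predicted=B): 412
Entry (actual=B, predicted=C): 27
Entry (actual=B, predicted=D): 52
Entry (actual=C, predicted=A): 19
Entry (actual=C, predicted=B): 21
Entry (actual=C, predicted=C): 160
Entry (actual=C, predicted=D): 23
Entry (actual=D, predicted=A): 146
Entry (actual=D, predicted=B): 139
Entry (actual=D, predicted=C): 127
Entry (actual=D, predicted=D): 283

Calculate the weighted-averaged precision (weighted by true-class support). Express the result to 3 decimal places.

Per-class precision (TP/(TP+FP)):
  A: TP=174, FP=33+19+146=198 → 174/372 = 0.4677
  B: TP=412, FP=98+21+139=258 → 412/670 = 0.6149
  C: TP=160, FP=101+27+127=255 → 160/415 = 0.3855
  D: TP=283, FP=92+52+23=167 → 283/450 = 0.6289
Weighted-precision = Σ (supportᵢ/N)·precisionᵢ with N=1907: (465/1907)·0.4677 + (524/1907)·0.6149 + (223/1907)·0.3855 + (695/1907)·0.6289 = 0.557

0.557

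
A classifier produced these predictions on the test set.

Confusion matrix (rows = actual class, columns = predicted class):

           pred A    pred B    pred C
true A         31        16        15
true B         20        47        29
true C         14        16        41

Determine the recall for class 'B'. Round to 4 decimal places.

Take TP from the diagonal, FP from the rest of the 'B' prediction marginal, FN from the rest of the 'B' actual marginal.
recall = TP/(TP+FN).
B: TP=47, FN=20+29=49 → 47/96 = 0.48958

0.4896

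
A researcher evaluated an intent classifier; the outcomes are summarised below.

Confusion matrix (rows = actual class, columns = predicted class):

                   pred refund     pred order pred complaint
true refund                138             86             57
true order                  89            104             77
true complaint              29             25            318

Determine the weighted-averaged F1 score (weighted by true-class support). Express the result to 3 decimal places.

Per-class F1 score (2·TP/(2·TP+FP+FN)):
  refund: TP=138, FP=89+29=118, FN=86+57=143 → 276/537 = 0.5140
  order: TP=104, FP=86+25=111, FN=89+77=166 → 208/485 = 0.4289
  complaint: TP=318, FP=57+77=134, FN=29+25=54 → 636/824 = 0.7718
Weighted-F1 score = Σ (supportᵢ/N)·F1 scoreᵢ with N=923: (281/923)·0.5140 + (270/923)·0.4289 + (372/923)·0.7718 = 0.593

0.593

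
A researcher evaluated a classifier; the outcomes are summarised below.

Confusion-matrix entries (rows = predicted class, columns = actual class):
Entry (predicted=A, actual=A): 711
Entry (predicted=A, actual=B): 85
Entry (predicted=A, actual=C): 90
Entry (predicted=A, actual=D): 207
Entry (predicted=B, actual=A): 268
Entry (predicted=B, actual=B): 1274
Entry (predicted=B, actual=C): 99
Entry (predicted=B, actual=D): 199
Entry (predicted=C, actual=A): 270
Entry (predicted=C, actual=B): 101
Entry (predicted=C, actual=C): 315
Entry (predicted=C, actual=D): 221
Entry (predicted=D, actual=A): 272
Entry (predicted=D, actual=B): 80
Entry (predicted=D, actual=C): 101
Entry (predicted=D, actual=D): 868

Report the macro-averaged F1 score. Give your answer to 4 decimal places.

Per-class F1 score (2·TP/(2·TP+FP+FN)):
  A: TP=711, FP=85+90+207=382, FN=268+270+272=810 → 1422/2614 = 0.54399
  B: TP=1274, FP=268+99+199=566, FN=85+101+80=266 → 2548/3380 = 0.75385
  C: TP=315, FP=270+101+221=592, FN=90+99+101=290 → 630/1512 = 0.41667
  D: TP=868, FP=272+80+101=453, FN=207+199+221=627 → 1736/2816 = 0.61648
Macro-F1 score = mean = (0.54399 + 0.75385 + 0.41667 + 0.61648) / 4 = 0.5827

0.5827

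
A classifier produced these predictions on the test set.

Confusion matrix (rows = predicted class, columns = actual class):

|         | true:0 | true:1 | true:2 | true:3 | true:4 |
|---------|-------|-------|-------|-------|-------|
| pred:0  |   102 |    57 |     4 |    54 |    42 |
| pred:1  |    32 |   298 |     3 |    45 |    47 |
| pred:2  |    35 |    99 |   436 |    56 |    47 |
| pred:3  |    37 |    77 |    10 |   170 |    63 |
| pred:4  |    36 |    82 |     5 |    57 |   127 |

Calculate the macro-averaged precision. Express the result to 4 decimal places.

0.5265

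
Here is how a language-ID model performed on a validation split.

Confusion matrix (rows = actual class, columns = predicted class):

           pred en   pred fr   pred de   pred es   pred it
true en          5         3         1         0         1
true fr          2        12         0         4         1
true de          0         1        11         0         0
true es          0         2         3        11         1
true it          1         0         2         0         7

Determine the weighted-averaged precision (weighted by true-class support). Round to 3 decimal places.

0.679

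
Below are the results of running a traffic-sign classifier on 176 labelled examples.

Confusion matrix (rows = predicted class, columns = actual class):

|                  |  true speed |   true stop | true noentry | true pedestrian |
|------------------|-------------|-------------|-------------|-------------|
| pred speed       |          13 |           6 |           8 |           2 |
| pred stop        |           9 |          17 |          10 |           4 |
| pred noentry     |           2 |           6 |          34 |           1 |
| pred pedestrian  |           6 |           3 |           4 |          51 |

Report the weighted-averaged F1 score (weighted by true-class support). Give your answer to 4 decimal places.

0.6550

Per-class F1 score (2·TP/(2·TP+FP+FN)):
  speed: TP=13, FP=6+8+2=16, FN=9+2+6=17 → 26/59 = 0.44068
  stop: TP=17, FP=9+10+4=23, FN=6+6+3=15 → 34/72 = 0.47222
  noentry: TP=34, FP=2+6+1=9, FN=8+10+4=22 → 68/99 = 0.68687
  pedestrian: TP=51, FP=6+3+4=13, FN=2+4+1=7 → 102/122 = 0.83607
Weighted-F1 score = Σ (supportᵢ/N)·F1 scoreᵢ with N=176: (30/176)·0.44068 + (32/176)·0.47222 + (56/176)·0.68687 + (58/176)·0.83607 = 0.6550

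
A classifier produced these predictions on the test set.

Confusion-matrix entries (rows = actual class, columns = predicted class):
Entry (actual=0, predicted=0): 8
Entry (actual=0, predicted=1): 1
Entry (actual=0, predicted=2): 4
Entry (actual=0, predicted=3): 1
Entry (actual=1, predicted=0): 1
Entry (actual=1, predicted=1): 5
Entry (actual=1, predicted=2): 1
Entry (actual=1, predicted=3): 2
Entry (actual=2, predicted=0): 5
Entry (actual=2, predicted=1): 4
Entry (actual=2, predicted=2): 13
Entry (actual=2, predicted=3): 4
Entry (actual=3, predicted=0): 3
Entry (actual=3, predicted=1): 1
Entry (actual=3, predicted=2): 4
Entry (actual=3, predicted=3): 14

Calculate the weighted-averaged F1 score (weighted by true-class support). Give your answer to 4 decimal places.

0.5653

Per-class F1 score (2·TP/(2·TP+FP+FN)):
  0: TP=8, FP=1+5+3=9, FN=1+4+1=6 → 16/31 = 0.51613
  1: TP=5, FP=1+4+1=6, FN=1+1+2=4 → 10/20 = 0.50000
  2: TP=13, FP=4+1+4=9, FN=5+4+4=13 → 26/48 = 0.54167
  3: TP=14, FP=1+2+4=7, FN=3+1+4=8 → 28/43 = 0.65116
Weighted-F1 score = Σ (supportᵢ/N)·F1 scoreᵢ with N=71: (14/71)·0.51613 + (9/71)·0.50000 + (26/71)·0.54167 + (22/71)·0.65116 = 0.5653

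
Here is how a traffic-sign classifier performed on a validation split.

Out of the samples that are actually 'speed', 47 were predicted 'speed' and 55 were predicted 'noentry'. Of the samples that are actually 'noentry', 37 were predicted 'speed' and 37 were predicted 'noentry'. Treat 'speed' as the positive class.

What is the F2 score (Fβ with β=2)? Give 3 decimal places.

0.478

Fβ = (1+β²)·TP / ((1+β²)·TP + β²·FN + FP), with β²=4
= 5·47 / (5·47 + 4·55 + 37) = 0.478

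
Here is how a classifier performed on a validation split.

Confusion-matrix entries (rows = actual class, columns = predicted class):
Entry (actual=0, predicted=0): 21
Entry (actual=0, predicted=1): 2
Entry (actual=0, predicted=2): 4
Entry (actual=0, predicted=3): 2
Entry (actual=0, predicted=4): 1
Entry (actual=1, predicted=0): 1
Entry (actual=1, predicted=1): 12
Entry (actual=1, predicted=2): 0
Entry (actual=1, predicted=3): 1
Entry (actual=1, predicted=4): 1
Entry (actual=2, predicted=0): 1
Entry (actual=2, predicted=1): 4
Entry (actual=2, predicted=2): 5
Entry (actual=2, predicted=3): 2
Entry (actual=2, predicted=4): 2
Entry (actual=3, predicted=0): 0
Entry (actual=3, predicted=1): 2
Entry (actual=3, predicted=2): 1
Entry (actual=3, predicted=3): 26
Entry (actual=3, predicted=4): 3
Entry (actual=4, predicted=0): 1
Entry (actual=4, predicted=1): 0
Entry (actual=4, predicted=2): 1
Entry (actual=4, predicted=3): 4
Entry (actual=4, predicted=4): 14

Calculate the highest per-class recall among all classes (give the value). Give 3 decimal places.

0.813

Per-class recall (TP/(TP+FN)):
  0: TP=21, FN=2+4+2+1=9 → 21/30 = 0.7000
  1: TP=12, FN=1+0+1+1=3 → 12/15 = 0.8000
  2: TP=5, FN=1+4+2+2=9 → 5/14 = 0.3571
  3: TP=26, FN=0+2+1+3=6 → 26/32 = 0.8125
  4: TP=14, FN=1+0+1+4=6 → 14/20 = 0.7000
Highest is class '3' with recall = 0.813.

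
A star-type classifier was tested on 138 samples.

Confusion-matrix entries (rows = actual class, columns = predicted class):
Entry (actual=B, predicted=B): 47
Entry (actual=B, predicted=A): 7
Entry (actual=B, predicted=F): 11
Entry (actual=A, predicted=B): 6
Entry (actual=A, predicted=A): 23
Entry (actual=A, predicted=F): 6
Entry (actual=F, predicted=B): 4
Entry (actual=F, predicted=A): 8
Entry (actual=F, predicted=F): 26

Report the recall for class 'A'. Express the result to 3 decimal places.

Take TP from the diagonal, FP from the rest of the 'A' prediction marginal, FN from the rest of the 'A' actual marginal.
recall = TP/(TP+FN).
A: TP=23, FN=6+6=12 → 23/35 = 0.6571

0.657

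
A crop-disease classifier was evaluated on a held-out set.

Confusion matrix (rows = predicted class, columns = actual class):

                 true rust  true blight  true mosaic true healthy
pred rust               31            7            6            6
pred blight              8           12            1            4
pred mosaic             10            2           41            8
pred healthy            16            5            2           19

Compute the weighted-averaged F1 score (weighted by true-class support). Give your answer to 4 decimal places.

Per-class F1 score (2·TP/(2·TP+FP+FN)):
  rust: TP=31, FP=7+6+6=19, FN=8+10+16=34 → 62/115 = 0.53913
  blight: TP=12, FP=8+1+4=13, FN=7+2+5=14 → 24/51 = 0.47059
  mosaic: TP=41, FP=10+2+8=20, FN=6+1+2=9 → 82/111 = 0.73874
  healthy: TP=19, FP=16+5+2=23, FN=6+4+8=18 → 38/79 = 0.48101
Weighted-F1 score = Σ (supportᵢ/N)·F1 scoreᵢ with N=178: (65/178)·0.53913 + (26/178)·0.47059 + (50/178)·0.73874 + (37/178)·0.48101 = 0.5731

0.5731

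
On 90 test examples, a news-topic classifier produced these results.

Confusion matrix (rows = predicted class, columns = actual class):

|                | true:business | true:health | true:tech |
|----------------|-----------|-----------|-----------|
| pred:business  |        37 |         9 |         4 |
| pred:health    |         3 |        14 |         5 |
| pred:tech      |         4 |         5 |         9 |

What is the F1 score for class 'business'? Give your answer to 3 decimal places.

0.787

Treat 'business' as positive and all other classes as negative.
F1 score = 2·TP/(2·TP+FP+FN).
business: TP=37, FP=9+4=13, FN=3+4=7 → 74/94 = 0.7872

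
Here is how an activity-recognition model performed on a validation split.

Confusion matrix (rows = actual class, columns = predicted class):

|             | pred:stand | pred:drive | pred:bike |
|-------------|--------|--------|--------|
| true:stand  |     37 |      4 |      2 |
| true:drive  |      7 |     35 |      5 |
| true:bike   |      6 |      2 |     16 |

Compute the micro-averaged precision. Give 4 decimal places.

0.7719

Micro-averaging pools counts across classes: ΣTP=88, ΣFP=26, ΣFN=26.
Micro-precision = TP/(TP+FP) on pooled counts = 0.7719 (equals overall accuracy in single-label multiclass).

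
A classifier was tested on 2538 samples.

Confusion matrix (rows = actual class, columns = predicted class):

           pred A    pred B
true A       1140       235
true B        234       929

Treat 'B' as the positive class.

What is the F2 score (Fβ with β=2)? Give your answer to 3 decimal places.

0.799

Fβ = (1+β²)·TP / ((1+β²)·TP + β²·FN + FP), with β²=4
= 5·929 / (5·929 + 4·234 + 235) = 0.799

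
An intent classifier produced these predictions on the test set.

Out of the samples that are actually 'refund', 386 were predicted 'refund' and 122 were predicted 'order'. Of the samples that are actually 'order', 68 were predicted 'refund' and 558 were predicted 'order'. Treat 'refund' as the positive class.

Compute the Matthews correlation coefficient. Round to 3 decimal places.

MCC = (TP·TN − FP·FN) / √((TP+FP)(TP+FN)(TN+FP)(TN+FN))
Numerator = 386·558 − 68·122 = 207092
Denominator = √(454·508·626·680) = √98175429760 = 313329.5865
MCC = 207092 / 313329.5865 = 0.661

0.661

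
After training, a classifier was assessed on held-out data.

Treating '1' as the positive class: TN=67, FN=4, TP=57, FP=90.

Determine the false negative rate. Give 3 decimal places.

FNR = FN/(FN+TP) = 4/(4+57) = 0.066

0.066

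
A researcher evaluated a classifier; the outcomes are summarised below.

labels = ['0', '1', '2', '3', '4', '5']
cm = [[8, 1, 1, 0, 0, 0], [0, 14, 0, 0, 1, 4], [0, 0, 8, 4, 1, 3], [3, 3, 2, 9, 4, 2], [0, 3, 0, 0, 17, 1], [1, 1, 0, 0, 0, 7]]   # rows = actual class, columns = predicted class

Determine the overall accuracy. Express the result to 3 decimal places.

Accuracy = trace / total = (8+14+8+9+17+7=63) / 98 = 63/98 = 0.643

0.643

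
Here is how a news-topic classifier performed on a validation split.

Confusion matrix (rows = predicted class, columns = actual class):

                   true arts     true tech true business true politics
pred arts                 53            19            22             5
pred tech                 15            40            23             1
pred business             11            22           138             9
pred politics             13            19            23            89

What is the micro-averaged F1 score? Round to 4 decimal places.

0.6375

Micro-averaging pools counts across classes: ΣTP=320, ΣFP=182, ΣFN=182.
Micro-F1 score = 2·TP/(2·TP+FP+FN) on pooled counts = 0.6375 (equals overall accuracy in single-label multiclass).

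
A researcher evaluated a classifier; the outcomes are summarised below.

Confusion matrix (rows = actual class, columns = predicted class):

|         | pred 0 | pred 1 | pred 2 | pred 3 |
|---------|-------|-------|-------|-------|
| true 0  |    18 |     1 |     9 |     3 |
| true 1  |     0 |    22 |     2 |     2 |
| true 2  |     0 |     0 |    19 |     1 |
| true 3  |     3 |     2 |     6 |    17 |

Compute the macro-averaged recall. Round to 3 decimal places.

Per-class recall (TP/(TP+FN)):
  0: TP=18, FN=1+9+3=13 → 18/31 = 0.5806
  1: TP=22, FN=0+2+2=4 → 22/26 = 0.8462
  2: TP=19, FN=0+0+1=1 → 19/20 = 0.9500
  3: TP=17, FN=3+2+6=11 → 17/28 = 0.6071
Macro-recall = mean = (0.5806 + 0.8462 + 0.9500 + 0.6071) / 4 = 0.746

0.746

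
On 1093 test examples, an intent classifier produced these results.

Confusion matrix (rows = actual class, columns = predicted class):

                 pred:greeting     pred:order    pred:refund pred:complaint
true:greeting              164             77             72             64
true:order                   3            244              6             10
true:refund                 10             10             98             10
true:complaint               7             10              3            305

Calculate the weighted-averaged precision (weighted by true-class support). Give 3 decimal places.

0.777

Per-class precision (TP/(TP+FP)):
  greeting: TP=164, FP=3+10+7=20 → 164/184 = 0.8913
  order: TP=244, FP=77+10+10=97 → 244/341 = 0.7155
  refund: TP=98, FP=72+6+3=81 → 98/179 = 0.5475
  complaint: TP=305, FP=64+10+10=84 → 305/389 = 0.7841
Weighted-precision = Σ (supportᵢ/N)·precisionᵢ with N=1093: (377/1093)·0.8913 + (263/1093)·0.7155 + (128/1093)·0.5475 + (325/1093)·0.7841 = 0.777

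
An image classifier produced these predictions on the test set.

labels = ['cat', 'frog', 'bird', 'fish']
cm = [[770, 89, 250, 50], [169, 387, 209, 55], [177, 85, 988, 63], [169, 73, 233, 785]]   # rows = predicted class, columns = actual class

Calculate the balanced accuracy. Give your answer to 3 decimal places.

0.655

Balanced accuracy = mean of per-class recall.
  cat: recall = 770/1285 = 0.5992
  frog: recall = 387/634 = 0.6104
  bird: recall = 988/1680 = 0.5881
  fish: recall = 785/953 = 0.8237
Mean = (0.5992 + 0.6104 + 0.5881 + 0.8237) / 4 = 0.655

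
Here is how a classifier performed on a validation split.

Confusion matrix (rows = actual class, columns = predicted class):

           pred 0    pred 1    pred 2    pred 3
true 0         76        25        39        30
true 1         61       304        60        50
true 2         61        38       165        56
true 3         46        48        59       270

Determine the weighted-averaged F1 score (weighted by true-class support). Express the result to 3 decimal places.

Per-class F1 score (2·TP/(2·TP+FP+FN)):
  0: TP=76, FP=61+61+46=168, FN=25+39+30=94 → 152/414 = 0.3671
  1: TP=304, FP=25+38+48=111, FN=61+60+50=171 → 608/890 = 0.6831
  2: TP=165, FP=39+60+59=158, FN=61+38+56=155 → 330/643 = 0.5132
  3: TP=270, FP=30+50+56=136, FN=46+48+59=153 → 540/829 = 0.6514
Weighted-F1 score = Σ (supportᵢ/N)·F1 scoreᵢ with N=1388: (170/1388)·0.3671 + (475/1388)·0.6831 + (320/1388)·0.5132 + (423/1388)·0.6514 = 0.596

0.596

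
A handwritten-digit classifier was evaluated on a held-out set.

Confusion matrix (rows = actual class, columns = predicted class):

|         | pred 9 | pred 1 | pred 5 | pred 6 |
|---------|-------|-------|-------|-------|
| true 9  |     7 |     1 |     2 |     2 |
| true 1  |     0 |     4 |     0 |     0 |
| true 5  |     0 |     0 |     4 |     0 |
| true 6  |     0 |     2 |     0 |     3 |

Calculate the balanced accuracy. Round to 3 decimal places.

0.796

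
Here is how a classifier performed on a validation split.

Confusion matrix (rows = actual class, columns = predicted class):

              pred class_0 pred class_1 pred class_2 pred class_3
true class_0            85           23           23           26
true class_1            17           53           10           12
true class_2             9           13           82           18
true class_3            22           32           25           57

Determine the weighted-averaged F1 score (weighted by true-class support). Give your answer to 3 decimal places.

Per-class F1 score (2·TP/(2·TP+FP+FN)):
  class_0: TP=85, FP=17+9+22=48, FN=23+23+26=72 → 170/290 = 0.5862
  class_1: TP=53, FP=23+13+32=68, FN=17+10+12=39 → 106/213 = 0.4977
  class_2: TP=82, FP=23+10+25=58, FN=9+13+18=40 → 164/262 = 0.6260
  class_3: TP=57, FP=26+12+18=56, FN=22+32+25=79 → 114/249 = 0.4578
Weighted-F1 score = Σ (supportᵢ/N)·F1 scoreᵢ with N=507: (157/507)·0.5862 + (92/507)·0.4977 + (122/507)·0.6260 + (136/507)·0.4578 = 0.545

0.545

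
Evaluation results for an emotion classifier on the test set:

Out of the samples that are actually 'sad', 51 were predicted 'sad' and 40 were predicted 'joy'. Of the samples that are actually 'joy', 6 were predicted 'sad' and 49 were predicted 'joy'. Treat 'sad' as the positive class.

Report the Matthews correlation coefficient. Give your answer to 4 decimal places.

MCC = (TP·TN − FP·FN) / √((TP+FP)(TP+FN)(TN+FP)(TN+FN))
Numerator = 51·49 − 6·40 = 2259
Denominator = √(57·91·55·89) = √25390365 = 5038.8853
MCC = 2259 / 5038.8853 = 0.4483

0.4483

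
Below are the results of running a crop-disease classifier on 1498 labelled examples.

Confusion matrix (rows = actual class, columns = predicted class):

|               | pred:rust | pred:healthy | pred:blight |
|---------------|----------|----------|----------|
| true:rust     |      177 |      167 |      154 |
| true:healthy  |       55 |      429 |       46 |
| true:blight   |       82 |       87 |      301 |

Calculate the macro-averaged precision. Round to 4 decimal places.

0.5975

Per-class precision (TP/(TP+FP)):
  rust: TP=177, FP=55+82=137 → 177/314 = 0.56369
  healthy: TP=429, FP=167+87=254 → 429/683 = 0.62811
  blight: TP=301, FP=154+46=200 → 301/501 = 0.60080
Macro-precision = mean = (0.56369 + 0.62811 + 0.60080) / 3 = 0.5975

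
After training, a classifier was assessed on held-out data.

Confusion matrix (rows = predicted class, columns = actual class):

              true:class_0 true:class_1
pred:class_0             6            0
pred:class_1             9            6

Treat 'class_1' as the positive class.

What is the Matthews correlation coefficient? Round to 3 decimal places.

MCC = (TP·TN − FP·FN) / √((TP+FP)(TP+FN)(TN+FP)(TN+FN))
Numerator = 6·6 − 9·0 = 36
Denominator = √(15·6·15·6) = √8100 = 90.0000
MCC = 36 / 90.0000 = 0.400

0.400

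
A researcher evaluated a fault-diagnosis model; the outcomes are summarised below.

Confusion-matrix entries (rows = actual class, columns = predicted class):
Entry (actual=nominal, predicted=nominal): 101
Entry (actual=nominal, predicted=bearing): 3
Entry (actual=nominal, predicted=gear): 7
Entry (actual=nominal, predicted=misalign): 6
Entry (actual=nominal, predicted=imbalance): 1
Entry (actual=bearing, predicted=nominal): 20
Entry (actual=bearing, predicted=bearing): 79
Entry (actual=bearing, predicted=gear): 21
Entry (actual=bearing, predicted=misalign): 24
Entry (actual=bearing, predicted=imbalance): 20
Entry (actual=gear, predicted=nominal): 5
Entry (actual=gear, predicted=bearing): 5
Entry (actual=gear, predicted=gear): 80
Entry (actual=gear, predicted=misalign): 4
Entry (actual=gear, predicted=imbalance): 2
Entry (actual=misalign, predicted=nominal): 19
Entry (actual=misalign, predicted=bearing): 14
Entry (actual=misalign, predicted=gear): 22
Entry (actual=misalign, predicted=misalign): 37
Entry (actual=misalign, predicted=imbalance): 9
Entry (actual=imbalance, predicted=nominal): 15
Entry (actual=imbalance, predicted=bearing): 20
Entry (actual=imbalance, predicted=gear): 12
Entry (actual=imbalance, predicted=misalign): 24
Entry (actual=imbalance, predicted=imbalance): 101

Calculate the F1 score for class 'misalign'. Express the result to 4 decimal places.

0.3776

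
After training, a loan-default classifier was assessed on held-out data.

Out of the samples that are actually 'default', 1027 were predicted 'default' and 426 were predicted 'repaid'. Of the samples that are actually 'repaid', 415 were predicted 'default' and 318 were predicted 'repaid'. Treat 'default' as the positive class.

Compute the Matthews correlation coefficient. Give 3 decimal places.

0.140

MCC = (TP·TN − FP·FN) / √((TP+FP)(TP+FN)(TN+FP)(TN+FN))
Numerator = 1027·318 − 415·426 = 149796
Denominator = √(1442·1453·733·744) = √1142635689552 = 1068941.3873
MCC = 149796 / 1068941.3873 = 0.140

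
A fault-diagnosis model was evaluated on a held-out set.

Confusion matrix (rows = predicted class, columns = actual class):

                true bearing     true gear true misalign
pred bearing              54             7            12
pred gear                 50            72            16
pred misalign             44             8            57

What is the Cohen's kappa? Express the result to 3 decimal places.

0.377

Observed agreement pₒ = trace/N = 183/320 = 0.5719
Expected agreement pₑ = Σ (rowᵢ·colᵢ)/N² = (148·73 + 87·138 + 85·109)/320² = 0.3132
κ = (pₒ − pₑ)/(1 − pₑ) = (0.5719 − 0.3132)/(1 − 0.3132) = 0.377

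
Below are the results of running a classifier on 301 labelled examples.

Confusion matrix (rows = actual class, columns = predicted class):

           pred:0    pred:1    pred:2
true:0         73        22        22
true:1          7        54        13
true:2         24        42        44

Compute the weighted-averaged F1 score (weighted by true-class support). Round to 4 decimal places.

0.5652

Per-class F1 score (2·TP/(2·TP+FP+FN)):
  0: TP=73, FP=7+24=31, FN=22+22=44 → 146/221 = 0.66063
  1: TP=54, FP=22+42=64, FN=7+13=20 → 108/192 = 0.56250
  2: TP=44, FP=22+13=35, FN=24+42=66 → 88/189 = 0.46561
Weighted-F1 score = Σ (supportᵢ/N)·F1 scoreᵢ with N=301: (117/301)·0.66063 + (74/301)·0.56250 + (110/301)·0.46561 = 0.5652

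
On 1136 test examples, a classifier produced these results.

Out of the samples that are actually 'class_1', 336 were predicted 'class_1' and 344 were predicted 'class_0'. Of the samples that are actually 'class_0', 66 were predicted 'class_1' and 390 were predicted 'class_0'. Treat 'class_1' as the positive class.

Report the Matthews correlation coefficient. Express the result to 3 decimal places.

0.358

MCC = (TP·TN − FP·FN) / √((TP+FP)(TP+FN)(TN+FP)(TN+FN))
Numerator = 336·390 − 66·344 = 108336
Denominator = √(402·680·456·734) = √91494685440 = 302480.8844
MCC = 108336 / 302480.8844 = 0.358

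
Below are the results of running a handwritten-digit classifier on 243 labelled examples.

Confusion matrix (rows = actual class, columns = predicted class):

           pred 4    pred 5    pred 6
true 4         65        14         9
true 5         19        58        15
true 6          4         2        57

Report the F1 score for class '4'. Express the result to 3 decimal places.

0.739

Treat '4' as positive and all other classes as negative.
F1 score = 2·TP/(2·TP+FP+FN).
4: TP=65, FP=19+4=23, FN=14+9=23 → 130/176 = 0.7386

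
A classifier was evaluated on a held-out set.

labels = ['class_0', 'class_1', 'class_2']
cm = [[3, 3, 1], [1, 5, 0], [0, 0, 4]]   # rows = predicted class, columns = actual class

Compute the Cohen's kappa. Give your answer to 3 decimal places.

0.560

Observed agreement pₒ = trace/N = 12/17 = 0.7059
Expected agreement pₑ = Σ (rowᵢ·colᵢ)/N² = (4·7 + 8·6 + 5·4)/17² = 0.3322
κ = (pₒ − pₑ)/(1 − pₑ) = (0.7059 − 0.3322)/(1 − 0.3322) = 0.560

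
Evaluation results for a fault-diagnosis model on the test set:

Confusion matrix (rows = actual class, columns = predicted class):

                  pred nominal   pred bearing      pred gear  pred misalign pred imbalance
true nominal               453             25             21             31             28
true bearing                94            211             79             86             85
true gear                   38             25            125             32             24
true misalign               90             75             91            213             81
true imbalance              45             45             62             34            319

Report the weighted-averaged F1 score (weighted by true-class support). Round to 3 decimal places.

Per-class F1 score (2·TP/(2·TP+FP+FN)):
  nominal: TP=453, FP=94+38+90+45=267, FN=25+21+31+28=105 → 906/1278 = 0.7089
  bearing: TP=211, FP=25+25+75+45=170, FN=94+79+86+85=344 → 422/936 = 0.4509
  gear: TP=125, FP=21+79+91+62=253, FN=38+25+32+24=119 → 250/622 = 0.4019
  misalign: TP=213, FP=31+86+32+34=183, FN=90+75+91+81=337 → 426/946 = 0.4503
  imbalance: TP=319, FP=28+85+24+81=218, FN=45+45+62+34=186 → 638/1042 = 0.6123
Weighted-F1 score = Σ (supportᵢ/N)·F1 scoreᵢ with N=2412: (558/2412)·0.7089 + (555/2412)·0.4509 + (244/2412)·0.4019 + (550/2412)·0.4503 + (505/2412)·0.6123 = 0.539

0.539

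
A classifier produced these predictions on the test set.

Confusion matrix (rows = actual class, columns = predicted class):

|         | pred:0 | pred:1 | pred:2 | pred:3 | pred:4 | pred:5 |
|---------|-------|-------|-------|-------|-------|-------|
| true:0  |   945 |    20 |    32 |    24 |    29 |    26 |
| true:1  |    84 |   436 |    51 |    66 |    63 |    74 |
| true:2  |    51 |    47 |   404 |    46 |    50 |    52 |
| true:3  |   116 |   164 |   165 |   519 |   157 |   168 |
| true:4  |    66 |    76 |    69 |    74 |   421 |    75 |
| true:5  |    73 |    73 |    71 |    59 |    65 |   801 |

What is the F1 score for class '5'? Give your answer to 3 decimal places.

0.685

Treat '5' as positive and all other classes as negative.
F1 score = 2·TP/(2·TP+FP+FN).
5: TP=801, FP=26+74+52+168+75=395, FN=73+73+71+59+65=341 → 1602/2338 = 0.6852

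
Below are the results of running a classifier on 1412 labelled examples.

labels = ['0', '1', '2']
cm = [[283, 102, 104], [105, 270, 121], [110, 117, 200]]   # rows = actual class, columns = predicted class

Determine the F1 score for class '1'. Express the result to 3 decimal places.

0.548

Take TP from the diagonal, FP from the rest of the '1' prediction marginal, FN from the rest of the '1' actual marginal.
F1 score = 2·TP/(2·TP+FP+FN).
1: TP=270, FP=102+117=219, FN=105+121=226 → 540/985 = 0.5482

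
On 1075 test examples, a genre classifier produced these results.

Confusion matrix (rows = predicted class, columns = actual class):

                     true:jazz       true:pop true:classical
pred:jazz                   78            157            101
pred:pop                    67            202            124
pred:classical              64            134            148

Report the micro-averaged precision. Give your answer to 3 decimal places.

Micro-averaging pools counts across classes: ΣTP=428, ΣFP=647, ΣFN=647.
Micro-precision = TP/(TP+FP) on pooled counts = 0.398 (equals overall accuracy in single-label multiclass).

0.398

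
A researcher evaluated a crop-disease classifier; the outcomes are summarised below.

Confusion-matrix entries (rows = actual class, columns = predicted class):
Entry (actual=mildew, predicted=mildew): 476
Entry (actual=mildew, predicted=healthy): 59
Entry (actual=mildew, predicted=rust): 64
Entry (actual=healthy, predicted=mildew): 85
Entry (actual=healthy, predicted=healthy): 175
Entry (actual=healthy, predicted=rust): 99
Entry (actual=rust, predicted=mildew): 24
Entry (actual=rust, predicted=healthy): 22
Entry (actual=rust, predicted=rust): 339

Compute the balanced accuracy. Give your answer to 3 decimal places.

Balanced accuracy = mean of per-class recall.
  mildew: recall = 476/599 = 0.7947
  healthy: recall = 175/359 = 0.4875
  rust: recall = 339/385 = 0.8805
Mean = (0.7947 + 0.4875 + 0.8805) / 3 = 0.721

0.721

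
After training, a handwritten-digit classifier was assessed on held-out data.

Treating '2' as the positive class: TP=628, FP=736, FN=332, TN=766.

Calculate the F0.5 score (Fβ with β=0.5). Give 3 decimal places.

Fβ = (1+β²)·TP / ((1+β²)·TP + β²·FN + FP), with β²=1/4
= 1.25·628 / (1.25·628 + 0.25·332 + 736) = 0.489

0.489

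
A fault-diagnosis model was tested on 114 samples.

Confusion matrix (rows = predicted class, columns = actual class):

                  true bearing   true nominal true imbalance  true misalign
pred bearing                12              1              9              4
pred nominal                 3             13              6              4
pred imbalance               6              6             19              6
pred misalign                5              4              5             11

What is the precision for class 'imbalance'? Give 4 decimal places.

0.5135

Take TP from the diagonal, FP from the rest of the 'imbalance' prediction marginal, FN from the rest of the 'imbalance' actual marginal.
precision = TP/(TP+FP).
imbalance: TP=19, FP=6+6+6=18 → 19/37 = 0.51351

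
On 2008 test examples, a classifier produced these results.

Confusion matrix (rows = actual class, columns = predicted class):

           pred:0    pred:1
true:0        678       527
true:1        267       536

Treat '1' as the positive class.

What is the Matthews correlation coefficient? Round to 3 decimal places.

MCC = (TP·TN − FP·FN) / √((TP+FP)(TP+FN)(TN+FP)(TN+FN))
Numerator = 536·678 − 527·267 = 222699
Denominator = √(1063·803·1205·945) = √972003134025 = 985902.1929
MCC = 222699 / 985902.1929 = 0.226

0.226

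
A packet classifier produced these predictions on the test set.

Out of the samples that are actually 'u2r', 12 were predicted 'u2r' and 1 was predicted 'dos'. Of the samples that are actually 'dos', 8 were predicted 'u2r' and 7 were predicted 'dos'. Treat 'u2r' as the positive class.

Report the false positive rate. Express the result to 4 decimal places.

FPR = FP/(FP+TN) = 8/(8+7) = 0.5333

0.5333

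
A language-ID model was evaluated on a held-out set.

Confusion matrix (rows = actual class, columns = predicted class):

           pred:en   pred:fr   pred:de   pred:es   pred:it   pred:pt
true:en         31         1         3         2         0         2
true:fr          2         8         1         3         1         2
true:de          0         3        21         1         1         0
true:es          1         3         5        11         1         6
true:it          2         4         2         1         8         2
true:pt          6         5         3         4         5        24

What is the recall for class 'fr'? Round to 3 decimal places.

0.471

Take TP from the diagonal, FP from the rest of the 'fr' prediction marginal, FN from the rest of the 'fr' actual marginal.
recall = TP/(TP+FN).
fr: TP=8, FN=2+1+3+1+2=9 → 8/17 = 0.4706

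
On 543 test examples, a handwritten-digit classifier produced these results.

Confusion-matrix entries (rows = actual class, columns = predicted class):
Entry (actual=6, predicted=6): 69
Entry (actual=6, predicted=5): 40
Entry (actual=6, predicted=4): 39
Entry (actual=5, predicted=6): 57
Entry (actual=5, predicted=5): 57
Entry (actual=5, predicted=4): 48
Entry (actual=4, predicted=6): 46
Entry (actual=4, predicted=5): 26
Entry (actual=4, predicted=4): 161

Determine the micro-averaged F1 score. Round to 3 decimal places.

0.529

Micro-averaging pools counts across classes: ΣTP=287, ΣFP=256, ΣFN=256.
Micro-F1 score = 2·TP/(2·TP+FP+FN) on pooled counts = 0.529 (equals overall accuracy in single-label multiclass).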